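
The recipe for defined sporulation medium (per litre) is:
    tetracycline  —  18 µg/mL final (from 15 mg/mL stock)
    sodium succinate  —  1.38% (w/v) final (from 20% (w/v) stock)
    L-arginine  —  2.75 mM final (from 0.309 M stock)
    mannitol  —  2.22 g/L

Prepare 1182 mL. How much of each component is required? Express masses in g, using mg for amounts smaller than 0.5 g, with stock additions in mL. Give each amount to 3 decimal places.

tetracycline 1.418 mL; sodium succinate 81.558 mL; L-arginine 10.519 mL; mannitol 2.624 g

Scale factor relative to 1 L: 1.182.
tetracycline: C1V1 = C2V2 → 18 µg/mL × 1182 mL ÷ 15000 µg/mL = 1.418 mL
sodium succinate: C1V1 = C2V2 → 1.38% ÷ 20% × 1182 mL = 81.558 mL
L-arginine: C1V1 = C2V2 → 2.75 mM × 1182 mL ÷ 309 mM = 10.519 mL
mannitol: 2.22 g/L × 1.182 L = 2.624 g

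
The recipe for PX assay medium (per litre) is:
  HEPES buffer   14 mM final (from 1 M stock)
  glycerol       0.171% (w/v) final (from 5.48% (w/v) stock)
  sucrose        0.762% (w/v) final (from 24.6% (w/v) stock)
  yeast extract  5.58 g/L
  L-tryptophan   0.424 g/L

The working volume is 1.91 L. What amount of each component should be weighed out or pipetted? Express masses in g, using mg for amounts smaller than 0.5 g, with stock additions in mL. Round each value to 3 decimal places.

HEPES buffer 26.740 mL; glycerol 59.600 mL; sucrose 59.163 mL; yeast extract 10.658 g; L-tryptophan 0.810 g

Scale factor relative to 1 L: 1.91.
HEPES buffer: dilute stock: 14 mM × 1910 mL ÷ 1000 mM = 26.740 mL
glycerol: C1V1 = C2V2 → 0.171% ÷ 5.48% × 1910 mL = 59.600 mL
sucrose: C1V1 = C2V2 → 0.762% ÷ 24.6% × 1910 mL = 59.163 mL
yeast extract: 5.58 g/L × 1.91 L = 10.658 g
L-tryptophan: 0.424 g/L × 1.91 L = 0.810 g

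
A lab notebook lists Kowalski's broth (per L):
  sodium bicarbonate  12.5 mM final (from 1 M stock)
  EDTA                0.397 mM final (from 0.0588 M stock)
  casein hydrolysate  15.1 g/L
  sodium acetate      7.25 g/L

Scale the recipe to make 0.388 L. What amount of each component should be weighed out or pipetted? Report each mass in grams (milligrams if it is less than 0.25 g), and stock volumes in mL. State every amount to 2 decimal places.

sodium bicarbonate 4.85 mL; EDTA 2.62 mL; casein hydrolysate 5.86 g; sodium acetate 2.81 g

Scale factor relative to 1 L: 0.388.
sodium bicarbonate: V = C2·V2/C1 = 12.5 mM × 388 mL ÷ 1000 mM = 4.85 mL
EDTA: V = C2·V2/C1 = 0.397 mM × 388 mL ÷ 58.8 mM = 2.62 mL
casein hydrolysate: 15.1 g/L × 0.388 L = 5.86 g
sodium acetate: 7.25 g/L × 0.388 L = 2.81 g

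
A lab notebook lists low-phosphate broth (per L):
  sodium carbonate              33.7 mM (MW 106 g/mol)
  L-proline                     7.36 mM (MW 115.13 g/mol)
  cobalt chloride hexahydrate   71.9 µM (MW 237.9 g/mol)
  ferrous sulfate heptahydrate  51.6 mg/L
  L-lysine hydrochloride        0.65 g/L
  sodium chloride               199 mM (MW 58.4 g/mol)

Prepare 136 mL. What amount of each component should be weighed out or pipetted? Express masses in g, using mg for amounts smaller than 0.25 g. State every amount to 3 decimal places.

Working volume: 136 mL = 0.136 L.
sodium carbonate: 33.7 mmol/L × 106 g/mol × 0.136 L ÷ 1000 = 0.486 g
L-proline: 7.36 mmol/L × 115.13 mg/mmol × 0.136 L = 115.241 mg
cobalt chloride hexahydrate: 71.9 µmol/L × 237.9 g/mol × 0.136 L ÷ 1000 = 2.326 mg
ferrous sulfate heptahydrate: 51.6 mg/L × 0.136 L = 7.018 mg
L-lysine hydrochloride: 0.65 g/L × 0.136 L = 0.0884 g = 88.400 mg
sodium chloride: 199 mmol/L × 58.4 g/mol × 0.136 L ÷ 1000 = 1.581 g

sodium carbonate 0.486 g; L-proline 115.241 mg; cobalt chloride hexahydrate 2.326 mg; ferrous sulfate heptahydrate 7.018 mg; L-lysine hydrochloride 88.400 mg; sodium chloride 1.581 g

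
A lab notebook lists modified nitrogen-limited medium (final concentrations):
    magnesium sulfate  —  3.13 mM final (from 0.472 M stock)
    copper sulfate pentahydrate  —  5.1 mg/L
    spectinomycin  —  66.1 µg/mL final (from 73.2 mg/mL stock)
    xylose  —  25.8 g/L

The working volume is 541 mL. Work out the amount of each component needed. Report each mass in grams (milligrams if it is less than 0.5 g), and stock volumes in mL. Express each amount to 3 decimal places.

Scale factor relative to 1 L: 0.541.
magnesium sulfate: V = C2·V2/C1 = 3.13 mM × 541 mL ÷ 472 mM = 3.588 mL
copper sulfate pentahydrate: 5.1 mg/L × 0.541 L = 2.759 mg
spectinomycin: dilute stock: 66.1 µg/mL × 541 mL ÷ 73200 µg/mL = 0.489 mL
xylose: 25.8 g/L × 0.541 L = 13.958 g

magnesium sulfate 3.588 mL; copper sulfate pentahydrate 2.759 mg; spectinomycin 0.489 mL; xylose 13.958 g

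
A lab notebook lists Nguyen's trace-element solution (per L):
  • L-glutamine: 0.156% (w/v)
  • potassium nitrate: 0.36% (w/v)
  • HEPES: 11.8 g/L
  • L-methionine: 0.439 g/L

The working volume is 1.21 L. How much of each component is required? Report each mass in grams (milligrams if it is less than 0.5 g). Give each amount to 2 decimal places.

Working volume: 1.21 L.
L-glutamine: 0.156% w/v = 1.56 g/L → 1.56 × 1.21 L = 1.89 g
potassium nitrate: 0.36% w/v = 3.6 g/L → 3.6 × 1.21 L = 4.36 g
HEPES: 11.8 g/L × 1.21 L = 14.28 g
L-methionine: 0.439 g/L × 1.21 L = 0.53 g

L-glutamine 1.89 g; potassium nitrate 4.36 g; HEPES 14.28 g; L-methionine 0.53 g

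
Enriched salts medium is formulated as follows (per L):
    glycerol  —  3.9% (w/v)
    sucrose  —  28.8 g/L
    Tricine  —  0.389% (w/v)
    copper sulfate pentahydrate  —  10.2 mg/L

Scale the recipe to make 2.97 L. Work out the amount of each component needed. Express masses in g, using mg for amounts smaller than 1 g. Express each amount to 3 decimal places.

glycerol 115.830 g; sucrose 85.536 g; Tricine 11.553 g; copper sulfate pentahydrate 30.294 mg

Scale factor relative to 1 L: 2.97.
glycerol: 3.9 g per 100 mL × 2970 mL ÷ 100 = 115.830 g
sucrose: 28.8 g/L × 2.97 L = 85.536 g
Tricine: 0.389 g per 100 mL × 2970 mL ÷ 100 = 11.553 g
copper sulfate pentahydrate: 10.2 mg/L × 2.97 L = 30.294 mg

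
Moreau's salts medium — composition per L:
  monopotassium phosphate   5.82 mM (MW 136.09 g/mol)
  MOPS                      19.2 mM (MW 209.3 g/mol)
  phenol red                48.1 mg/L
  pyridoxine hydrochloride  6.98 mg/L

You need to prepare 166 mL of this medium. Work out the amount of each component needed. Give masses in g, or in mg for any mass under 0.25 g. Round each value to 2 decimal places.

monopotassium phosphate 131.48 mg; MOPS 0.67 g; phenol red 7.98 mg; pyridoxine hydrochloride 1.16 mg

Target volume = 166 mL = 0.166 L.
monopotassium phosphate: 5.82 mmol/L × 136.09 mg/mmol × 0.166 L = 131.48 mg
MOPS: 19.2 mmol/L × 209.3 g/mol × 0.166 L ÷ 1000 = 0.67 g
phenol red: 48.1 mg/L × 0.166 L = 7.98 mg
pyridoxine hydrochloride: 6.98 mg/L × 0.166 L = 1.16 mg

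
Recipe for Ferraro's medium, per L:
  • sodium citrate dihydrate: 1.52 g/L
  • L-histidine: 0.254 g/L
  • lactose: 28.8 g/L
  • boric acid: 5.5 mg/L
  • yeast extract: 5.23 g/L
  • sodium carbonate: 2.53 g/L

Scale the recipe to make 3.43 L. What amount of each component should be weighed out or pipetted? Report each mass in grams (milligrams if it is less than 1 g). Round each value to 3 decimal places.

Working volume: 3.43 L.
sodium citrate dihydrate: 1.52 g/L × 3.43 L = 5.214 g
L-histidine: 0.254 g/L × 3.43 L = 0.87122 g = 871.220 mg
lactose: 28.8 g/L × 3.43 L = 98.784 g
boric acid: 5.5 mg/L × 3.43 L = 18.865 mg
yeast extract: 5.23 g/L × 3.43 L = 17.939 g
sodium carbonate: 2.53 g/L × 3.43 L = 8.678 g

sodium citrate dihydrate 5.214 g; L-histidine 871.220 mg; lactose 98.784 g; boric acid 18.865 mg; yeast extract 17.939 g; sodium carbonate 8.678 g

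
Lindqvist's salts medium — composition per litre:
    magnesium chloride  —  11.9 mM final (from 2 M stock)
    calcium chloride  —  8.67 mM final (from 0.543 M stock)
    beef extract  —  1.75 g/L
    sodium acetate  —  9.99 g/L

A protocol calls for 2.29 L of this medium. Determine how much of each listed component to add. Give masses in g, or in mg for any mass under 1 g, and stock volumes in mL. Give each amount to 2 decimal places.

Working volume: 2.29 L.
magnesium chloride: V = C2·V2/C1 = 11.9 mM × 2290 mL ÷ 2000 mM = 13.63 mL
calcium chloride: V = C2·V2/C1 = 8.67 mM × 2290 mL ÷ 543 mM = 36.56 mL
beef extract: 1.75 g/L × 2.29 L = 4.01 g
sodium acetate: 9.99 g/L × 2.29 L = 22.88 g

magnesium chloride 13.63 mL; calcium chloride 36.56 mL; beef extract 4.01 g; sodium acetate 22.88 g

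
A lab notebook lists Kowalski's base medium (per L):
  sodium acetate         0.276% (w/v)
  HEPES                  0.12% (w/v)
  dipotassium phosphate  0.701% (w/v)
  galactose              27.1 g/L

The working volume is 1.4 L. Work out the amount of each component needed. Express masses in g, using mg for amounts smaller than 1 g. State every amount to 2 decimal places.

Scale factor relative to 1 L: 1.4.
sodium acetate: 0.276% w/v = 2.76 g/L → 2.76 × 1.4 L = 3.86 g
HEPES: 0.12% w/v = 1.2 g/L → 1.2 × 1.4 L = 1.68 g
dipotassium phosphate: 0.701% w/v = 7.01 g/L → 7.01 × 1.4 L = 9.81 g
galactose: 27.1 g/L × 1.4 L = 37.94 g

sodium acetate 3.86 g; HEPES 1.68 g; dipotassium phosphate 9.81 g; galactose 37.94 g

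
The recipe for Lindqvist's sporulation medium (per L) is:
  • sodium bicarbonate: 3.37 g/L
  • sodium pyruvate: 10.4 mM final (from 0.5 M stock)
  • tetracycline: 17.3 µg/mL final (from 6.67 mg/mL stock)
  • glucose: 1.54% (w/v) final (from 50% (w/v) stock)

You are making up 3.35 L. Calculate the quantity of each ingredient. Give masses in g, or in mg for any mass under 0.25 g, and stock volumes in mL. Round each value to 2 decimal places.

Working volume: 3.35 L.
sodium bicarbonate: 3.37 g/L × 3.35 L = 11.29 g
sodium pyruvate: V = C2·V2/C1 = 10.4 mM × 3350 mL ÷ 500 mM = 69.68 mL
tetracycline: dilute stock: 17.3 µg/mL × 3350 mL ÷ 6670 µg/mL = 8.69 mL
glucose: dilute stock: 1.54% ÷ 50% × 3350 mL = 103.18 mL

sodium bicarbonate 11.29 g; sodium pyruvate 69.68 mL; tetracycline 8.69 mL; glucose 103.18 mL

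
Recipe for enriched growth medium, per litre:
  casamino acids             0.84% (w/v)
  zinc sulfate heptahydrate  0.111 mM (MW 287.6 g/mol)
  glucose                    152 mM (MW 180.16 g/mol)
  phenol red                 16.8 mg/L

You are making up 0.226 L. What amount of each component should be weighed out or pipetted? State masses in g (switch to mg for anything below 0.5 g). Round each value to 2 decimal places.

casamino acids 1.90 g; zinc sulfate heptahydrate 7.21 mg; glucose 6.19 g; phenol red 3.80 mg

Working volume: 0.226 L.
casamino acids: 0.84 g per 100 mL × 226 mL ÷ 100 = 1.90 g
zinc sulfate heptahydrate: 0.111 mmol/L × 287.6 mg/mmol × 0.226 L = 7.21 mg
glucose: 152 mmol/L × 180.16 g/mol × 0.226 L ÷ 1000 = 6.19 g
phenol red: 16.8 mg/L × 0.226 L = 3.80 mg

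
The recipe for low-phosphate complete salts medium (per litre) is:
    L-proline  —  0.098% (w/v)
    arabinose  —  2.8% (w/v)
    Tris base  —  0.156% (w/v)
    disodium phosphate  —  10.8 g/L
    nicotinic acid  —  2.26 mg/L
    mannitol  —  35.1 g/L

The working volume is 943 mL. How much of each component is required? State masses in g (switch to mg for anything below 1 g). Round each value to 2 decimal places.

Target volume = 943 mL = 0.943 L.
L-proline: 0.098 g per 100 mL × 943 mL ÷ 100 = 0.92414 g = 924.14 mg
arabinose: 2.8% w/v = 28 g/L → 28 × 0.943 L = 26.40 g
Tris base: 0.156% w/v = 1.56 g/L → 1.56 × 0.943 L = 1.47 g
disodium phosphate: 10.8 g/L × 0.943 L = 10.18 g
nicotinic acid: 2.26 mg/L × 0.943 L = 2.13 mg
mannitol: 35.1 g/L × 0.943 L = 33.10 g

L-proline 924.14 mg; arabinose 26.40 g; Tris base 1.47 g; disodium phosphate 10.18 g; nicotinic acid 2.13 mg; mannitol 33.10 g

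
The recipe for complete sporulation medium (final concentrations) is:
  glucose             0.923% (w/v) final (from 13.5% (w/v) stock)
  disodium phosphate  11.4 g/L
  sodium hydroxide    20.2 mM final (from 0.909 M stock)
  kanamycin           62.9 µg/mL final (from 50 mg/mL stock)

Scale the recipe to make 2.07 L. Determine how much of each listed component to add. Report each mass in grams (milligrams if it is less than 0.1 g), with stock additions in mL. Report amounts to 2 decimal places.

Scale factor relative to 1 L: 2.07.
glucose: V = C2·V2/C1 = 0.923% ÷ 13.5% × 2070 mL = 141.53 mL
disodium phosphate: 11.4 g/L × 2.07 L = 23.60 g
sodium hydroxide: dilute stock: 20.2 mM × 2070 mL ÷ 909 mM = 46.00 mL
kanamycin: V = C2·V2/C1 = 62.9 µg/mL × 2070 mL ÷ 50000 µg/mL = 2.60 mL

glucose 141.53 mL; disodium phosphate 23.60 g; sodium hydroxide 46.00 mL; kanamycin 2.60 mL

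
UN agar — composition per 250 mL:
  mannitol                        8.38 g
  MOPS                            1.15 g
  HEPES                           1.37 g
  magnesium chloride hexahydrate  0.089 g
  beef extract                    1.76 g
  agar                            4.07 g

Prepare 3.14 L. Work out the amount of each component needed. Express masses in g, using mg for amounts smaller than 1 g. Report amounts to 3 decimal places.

Ratio of target to recipe volume: 3140 / 250 = 12.56.
mannitol: 8.38 g × (3140 mL / 250 mL) = 105.253 g
MOPS: 1.15 g × (3140 mL / 250 mL) = 14.444 g
HEPES: 1.37 g × (3140 mL / 250 mL) = 17.207 g
magnesium chloride hexahydrate: 0.089 g × (3140 mL / 250 mL) = 1.118 g
beef extract: 1.76 g × (3140 mL / 250 mL) = 22.106 g
agar: 4.07 g × (3140 mL / 250 mL) = 51.119 g

mannitol 105.253 g; MOPS 14.444 g; HEPES 17.207 g; magnesium chloride hexahydrate 1.118 g; beef extract 22.106 g; agar 51.119 g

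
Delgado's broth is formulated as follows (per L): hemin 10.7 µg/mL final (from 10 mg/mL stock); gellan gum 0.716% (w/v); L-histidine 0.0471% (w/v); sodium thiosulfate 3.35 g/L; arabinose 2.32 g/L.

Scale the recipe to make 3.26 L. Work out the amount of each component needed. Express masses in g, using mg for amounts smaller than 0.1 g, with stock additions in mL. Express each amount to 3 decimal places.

hemin 3.488 mL; gellan gum 23.342 g; L-histidine 1.535 g; sodium thiosulfate 10.921 g; arabinose 7.563 g

Scale factor relative to 1 L: 3.26.
hemin: dilute stock: 10.7 µg/mL × 3260 mL ÷ 10000 µg/mL = 3.488 mL
gellan gum: 0.716 g per 100 mL × 3260 mL ÷ 100 = 23.342 g
L-histidine: 0.0471% w/v = 0.471 g/L → 0.471 × 3.26 L = 1.535 g
sodium thiosulfate: 3.35 g/L × 3.26 L = 10.921 g
arabinose: 2.32 g/L × 3.26 L = 7.563 g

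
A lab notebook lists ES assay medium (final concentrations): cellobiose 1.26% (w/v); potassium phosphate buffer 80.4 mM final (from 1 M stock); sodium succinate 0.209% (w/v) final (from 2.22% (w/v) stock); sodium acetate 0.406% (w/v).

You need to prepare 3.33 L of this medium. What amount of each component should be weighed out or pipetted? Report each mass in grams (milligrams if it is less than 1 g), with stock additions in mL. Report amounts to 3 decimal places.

cellobiose 41.958 g; potassium phosphate buffer 267.732 mL; sodium succinate 313.500 mL; sodium acetate 13.520 g

Scale factor relative to 1 L: 3.33.
cellobiose: 1.26% w/v = 12.6 g/L → 12.6 × 3.33 L = 41.958 g
potassium phosphate buffer: V = C2·V2/C1 = 80.4 mM × 3330 mL ÷ 1000 mM = 267.732 mL
sodium succinate: C1V1 = C2V2 → 0.209% ÷ 2.22% × 3330 mL = 313.500 mL
sodium acetate: 0.406 g per 100 mL × 3330 mL ÷ 100 = 13.520 g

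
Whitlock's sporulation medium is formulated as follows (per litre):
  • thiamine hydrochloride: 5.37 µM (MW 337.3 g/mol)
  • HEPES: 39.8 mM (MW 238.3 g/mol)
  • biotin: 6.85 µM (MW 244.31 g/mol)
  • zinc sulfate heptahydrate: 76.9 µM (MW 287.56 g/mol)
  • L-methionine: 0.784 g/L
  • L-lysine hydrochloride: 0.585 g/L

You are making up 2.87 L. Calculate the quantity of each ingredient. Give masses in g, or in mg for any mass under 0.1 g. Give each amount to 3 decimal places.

thiamine hydrochloride 5.198 mg; HEPES 27.220 g; biotin 4.803 mg; zinc sulfate heptahydrate 63.465 mg; L-methionine 2.250 g; L-lysine hydrochloride 1.679 g

Scale factor relative to 1 L: 2.87.
thiamine hydrochloride: 5.37 µmol/L × 337.3 g/mol × 2.87 L ÷ 1000 = 5.198 mg
HEPES: 39.8 mmol/L × 238.3 g/mol × 2.87 L ÷ 1000 = 27.220 g
biotin: 6.85 µmol/L × 244.31 g/mol × 2.87 L ÷ 1000 = 4.803 mg
zinc sulfate heptahydrate: 76.9 µmol/L × 287.56 g/mol × 2.87 L ÷ 1000 = 63.465 mg
L-methionine: 0.784 g/L × 2.87 L = 2.250 g
L-lysine hydrochloride: 0.585 g/L × 2.87 L = 1.679 g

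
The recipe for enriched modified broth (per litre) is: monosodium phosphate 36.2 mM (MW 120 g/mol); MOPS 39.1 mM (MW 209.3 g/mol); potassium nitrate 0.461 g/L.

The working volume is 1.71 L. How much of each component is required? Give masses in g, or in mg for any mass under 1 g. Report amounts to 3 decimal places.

Scale factor relative to 1 L: 1.71.
monosodium phosphate: 36.2 mmol/L × 120 g/mol × 1.71 L ÷ 1000 = 7.428 g
MOPS: 39.1 mmol/L × 209.3 g/mol × 1.71 L ÷ 1000 = 13.994 g
potassium nitrate: 0.461 g/L × 1.71 L = 0.78831 g = 788.310 mg

monosodium phosphate 7.428 g; MOPS 13.994 g; potassium nitrate 788.310 mg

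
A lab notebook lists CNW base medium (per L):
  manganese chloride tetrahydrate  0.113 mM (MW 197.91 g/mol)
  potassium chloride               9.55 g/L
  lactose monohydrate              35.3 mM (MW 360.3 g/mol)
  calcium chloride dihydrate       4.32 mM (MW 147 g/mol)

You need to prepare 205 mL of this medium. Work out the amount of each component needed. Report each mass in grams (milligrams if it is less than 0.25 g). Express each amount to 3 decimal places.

manganese chloride tetrahydrate 4.585 mg; potassium chloride 1.958 g; lactose monohydrate 2.607 g; calcium chloride dihydrate 130.183 mg

Working volume: 205 mL = 0.205 L.
manganese chloride tetrahydrate: 0.113 mmol/L × 197.91 mg/mmol × 0.205 L = 4.585 mg
potassium chloride: 9.55 g/L × 0.205 L = 1.958 g
lactose monohydrate: 35.3 mmol/L × 360.3 g/mol × 0.205 L ÷ 1000 = 2.607 g
calcium chloride dihydrate: 4.32 mmol/L × 147 mg/mmol × 0.205 L = 130.183 mg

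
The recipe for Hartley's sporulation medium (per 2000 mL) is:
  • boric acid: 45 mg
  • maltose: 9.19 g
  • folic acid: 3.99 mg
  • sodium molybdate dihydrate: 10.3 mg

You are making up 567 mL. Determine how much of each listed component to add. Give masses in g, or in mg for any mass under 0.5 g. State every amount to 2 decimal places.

Scale factor = 567 mL / 2000 mL = 0.2835.
boric acid: 45 mg × (567 mL / 2000 mL) = 12.76 mg
maltose: 9.19 g × (567 mL / 2000 mL) = 2.61 g
folic acid: 3.99 mg × (567 mL / 2000 mL) = 1.13 mg
sodium molybdate dihydrate: 10.3 mg × (567 mL / 2000 mL) = 2.92 mg

boric acid 12.76 mg; maltose 2.61 g; folic acid 1.13 mg; sodium molybdate dihydrate 2.92 mg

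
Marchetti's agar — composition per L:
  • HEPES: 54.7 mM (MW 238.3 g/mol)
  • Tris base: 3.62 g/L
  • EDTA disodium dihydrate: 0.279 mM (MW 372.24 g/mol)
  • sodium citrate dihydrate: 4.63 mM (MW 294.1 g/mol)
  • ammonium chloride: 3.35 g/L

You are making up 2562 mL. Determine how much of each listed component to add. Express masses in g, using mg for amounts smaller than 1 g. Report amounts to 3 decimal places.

Target volume = 2562 mL = 2.562 L.
HEPES: 54.7 mmol/L × 238.3 g/mol × 2.562 L ÷ 1000 = 33.396 g
Tris base: 3.62 g/L × 2.562 L = 9.274 g
EDTA disodium dihydrate: 0.279 mmol/L × 372.24 mg/mmol × 2.562 L = 266.076 mg
sodium citrate dihydrate: 4.63 mmol/L × 294.1 g/mol × 2.562 L ÷ 1000 = 3.489 g
ammonium chloride: 3.35 g/L × 2.562 L = 8.583 g

HEPES 33.396 g; Tris base 9.274 g; EDTA disodium dihydrate 266.076 mg; sodium citrate dihydrate 3.489 g; ammonium chloride 8.583 g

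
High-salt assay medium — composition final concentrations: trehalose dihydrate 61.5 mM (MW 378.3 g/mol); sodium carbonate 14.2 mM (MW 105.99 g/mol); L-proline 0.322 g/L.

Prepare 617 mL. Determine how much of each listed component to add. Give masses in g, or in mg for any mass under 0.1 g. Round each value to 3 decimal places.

Scale factor relative to 1 L: 0.617.
trehalose dihydrate: 61.5 mmol/L × 378.3 g/mol × 0.617 L ÷ 1000 = 14.355 g
sodium carbonate: 14.2 mmol/L × 105.99 g/mol × 0.617 L ÷ 1000 = 0.929 g
L-proline: 0.322 g/L × 0.617 L = 0.199 g

trehalose dihydrate 14.355 g; sodium carbonate 0.929 g; L-proline 0.199 g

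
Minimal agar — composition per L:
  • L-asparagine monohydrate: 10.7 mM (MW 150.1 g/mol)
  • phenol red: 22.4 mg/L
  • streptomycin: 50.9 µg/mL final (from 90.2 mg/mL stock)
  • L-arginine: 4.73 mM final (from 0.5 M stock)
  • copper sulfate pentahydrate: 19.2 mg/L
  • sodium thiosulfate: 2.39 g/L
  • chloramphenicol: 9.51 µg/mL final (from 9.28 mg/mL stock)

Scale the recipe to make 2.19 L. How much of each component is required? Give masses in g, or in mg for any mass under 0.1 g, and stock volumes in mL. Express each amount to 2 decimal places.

Scale factor relative to 1 L: 2.19.
L-asparagine monohydrate: 10.7 mmol/L × 150.1 g/mol × 2.19 L ÷ 1000 = 3.52 g
phenol red: 22.4 mg/L × 2.19 L = 49.06 mg
streptomycin: dilute stock: 50.9 µg/mL × 2190 mL ÷ 90200 µg/mL = 1.24 mL
L-arginine: dilute stock: 4.73 mM × 2190 mL ÷ 500 mM = 20.72 mL
copper sulfate pentahydrate: 19.2 mg/L × 2.19 L = 42.05 mg
sodium thiosulfate: 2.39 g/L × 2.19 L = 5.23 g
chloramphenicol: V = C2·V2/C1 = 9.51 µg/mL × 2190 mL ÷ 9280 µg/mL = 2.24 mL

L-asparagine monohydrate 3.52 g; phenol red 49.06 mg; streptomycin 1.24 mL; L-arginine 20.72 mL; copper sulfate pentahydrate 42.05 mg; sodium thiosulfate 5.23 g; chloramphenicol 2.24 mL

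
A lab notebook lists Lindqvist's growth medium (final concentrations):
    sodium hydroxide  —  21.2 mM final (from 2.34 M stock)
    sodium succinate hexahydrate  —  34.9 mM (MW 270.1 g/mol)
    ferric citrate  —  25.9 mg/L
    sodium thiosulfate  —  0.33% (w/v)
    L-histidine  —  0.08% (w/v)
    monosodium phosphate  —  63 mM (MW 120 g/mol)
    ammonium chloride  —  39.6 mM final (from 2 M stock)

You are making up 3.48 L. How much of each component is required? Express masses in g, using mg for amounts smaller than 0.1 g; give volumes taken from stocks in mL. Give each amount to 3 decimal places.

sodium hydroxide 31.528 mL; sodium succinate hexahydrate 32.804 g; ferric citrate 90.132 mg; sodium thiosulfate 11.484 g; L-histidine 2.784 g; monosodium phosphate 26.309 g; ammonium chloride 68.904 mL

Scale factor relative to 1 L: 3.48.
sodium hydroxide: dilute stock: 21.2 mM × 3480 mL ÷ 2340 mM = 31.528 mL
sodium succinate hexahydrate: 34.9 mmol/L × 270.1 g/mol × 3.48 L ÷ 1000 = 32.804 g
ferric citrate: 25.9 mg/L × 3.48 L = 90.132 mg
sodium thiosulfate: 0.33% w/v = 3.3 g/L → 3.3 × 3.48 L = 11.484 g
L-histidine: 0.08% w/v = 0.8 g/L → 0.8 × 3.48 L = 2.784 g
monosodium phosphate: 63 mmol/L × 120 g/mol × 3.48 L ÷ 1000 = 26.309 g
ammonium chloride: dilute stock: 39.6 mM × 3480 mL ÷ 2000 mM = 68.904 mL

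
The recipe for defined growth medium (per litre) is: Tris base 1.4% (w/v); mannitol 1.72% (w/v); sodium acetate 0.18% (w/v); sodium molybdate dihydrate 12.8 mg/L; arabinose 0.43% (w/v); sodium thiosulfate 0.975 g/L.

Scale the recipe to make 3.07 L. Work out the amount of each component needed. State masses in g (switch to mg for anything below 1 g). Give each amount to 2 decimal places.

Working volume: 3.07 L.
Tris base: 1.4% w/v = 14 g/L → 14 × 3.07 L = 42.98 g
mannitol: 1.72% w/v = 17.2 g/L → 17.2 × 3.07 L = 52.80 g
sodium acetate: 0.18% w/v = 1.8 g/L → 1.8 × 3.07 L = 5.53 g
sodium molybdate dihydrate: 12.8 mg/L × 3.07 L = 39.30 mg
arabinose: 0.43% w/v = 4.3 g/L → 4.3 × 3.07 L = 13.20 g
sodium thiosulfate: 0.975 g/L × 3.07 L = 2.99 g

Tris base 42.98 g; mannitol 52.80 g; sodium acetate 5.53 g; sodium molybdate dihydrate 39.30 mg; arabinose 13.20 g; sodium thiosulfate 2.99 g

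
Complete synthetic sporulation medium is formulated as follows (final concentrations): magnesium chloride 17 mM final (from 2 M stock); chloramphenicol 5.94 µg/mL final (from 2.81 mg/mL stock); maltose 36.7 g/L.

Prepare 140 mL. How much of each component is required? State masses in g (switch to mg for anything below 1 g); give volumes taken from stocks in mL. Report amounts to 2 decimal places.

magnesium chloride 1.19 mL; chloramphenicol 0.30 mL; maltose 5.14 g

Scale factor relative to 1 L: 0.14.
magnesium chloride: V = C2·V2/C1 = 17 mM × 140 mL ÷ 2000 mM = 1.19 mL
chloramphenicol: C1V1 = C2V2 → 5.94 µg/mL × 140 mL ÷ 2810 µg/mL = 0.30 mL
maltose: 36.7 g/L × 0.14 L = 5.14 g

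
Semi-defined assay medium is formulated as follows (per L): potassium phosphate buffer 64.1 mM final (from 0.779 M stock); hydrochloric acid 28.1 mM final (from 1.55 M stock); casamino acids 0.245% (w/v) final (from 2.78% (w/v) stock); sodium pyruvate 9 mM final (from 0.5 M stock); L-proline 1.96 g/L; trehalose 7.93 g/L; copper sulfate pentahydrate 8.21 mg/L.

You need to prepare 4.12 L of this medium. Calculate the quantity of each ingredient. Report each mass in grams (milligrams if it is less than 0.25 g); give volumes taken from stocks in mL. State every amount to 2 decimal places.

potassium phosphate buffer 339.01 mL; hydrochloric acid 74.69 mL; casamino acids 363.09 mL; sodium pyruvate 74.16 mL; L-proline 8.08 g; trehalose 32.67 g; copper sulfate pentahydrate 33.83 mg

Scale factor relative to 1 L: 4.12.
potassium phosphate buffer: V = C2·V2/C1 = 64.1 mM × 4120 mL ÷ 779 mM = 339.01 mL
hydrochloric acid: dilute stock: 28.1 mM × 4120 mL ÷ 1550 mM = 74.69 mL
casamino acids: V = C2·V2/C1 = 0.245% ÷ 2.78% × 4120 mL = 363.09 mL
sodium pyruvate: V = C2·V2/C1 = 9 mM × 4120 mL ÷ 500 mM = 74.16 mL
L-proline: 1.96 g/L × 4.12 L = 8.08 g
trehalose: 7.93 g/L × 4.12 L = 32.67 g
copper sulfate pentahydrate: 8.21 mg/L × 4.12 L = 33.83 mg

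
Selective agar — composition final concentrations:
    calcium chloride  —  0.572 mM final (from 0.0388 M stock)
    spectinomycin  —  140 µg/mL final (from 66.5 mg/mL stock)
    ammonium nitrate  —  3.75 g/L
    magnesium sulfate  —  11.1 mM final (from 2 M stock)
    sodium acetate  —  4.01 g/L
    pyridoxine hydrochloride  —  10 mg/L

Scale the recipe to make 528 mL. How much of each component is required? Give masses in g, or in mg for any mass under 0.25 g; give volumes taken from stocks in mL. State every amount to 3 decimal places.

Target volume = 528 mL = 0.528 L.
calcium chloride: V = C2·V2/C1 = 0.572 mM × 528 mL ÷ 38.8 mM = 7.784 mL
spectinomycin: C1V1 = C2V2 → 140 µg/mL × 528 mL ÷ 66500 µg/mL = 1.112 mL
ammonium nitrate: 3.75 g/L × 0.528 L = 1.980 g
magnesium sulfate: V = C2·V2/C1 = 11.1 mM × 528 mL ÷ 2000 mM = 2.930 mL
sodium acetate: 4.01 g/L × 0.528 L = 2.117 g
pyridoxine hydrochloride: 10 mg/L × 0.528 L = 5.280 mg

calcium chloride 7.784 mL; spectinomycin 1.112 mL; ammonium nitrate 1.980 g; magnesium sulfate 2.930 mL; sodium acetate 2.117 g; pyridoxine hydrochloride 5.280 mg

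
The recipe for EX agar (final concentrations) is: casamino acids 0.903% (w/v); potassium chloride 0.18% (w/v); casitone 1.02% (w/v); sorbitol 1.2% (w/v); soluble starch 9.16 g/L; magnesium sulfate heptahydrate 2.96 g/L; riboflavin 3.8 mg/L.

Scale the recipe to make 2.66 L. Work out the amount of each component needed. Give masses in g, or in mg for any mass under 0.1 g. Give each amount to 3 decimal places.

Working volume: 2.66 L.
casamino acids: 0.903% w/v = 9.03 g/L → 9.03 × 2.66 L = 24.020 g
potassium chloride: 0.18% w/v = 1.8 g/L → 1.8 × 2.66 L = 4.788 g
casitone: 1.02 g per 100 mL × 2660 mL ÷ 100 = 27.132 g
sorbitol: 1.2 g per 100 mL × 2660 mL ÷ 100 = 31.920 g
soluble starch: 9.16 g/L × 2.66 L = 24.366 g
magnesium sulfate heptahydrate: 2.96 g/L × 2.66 L = 7.874 g
riboflavin: 3.8 mg/L × 2.66 L = 10.108 mg

casamino acids 24.020 g; potassium chloride 4.788 g; casitone 27.132 g; sorbitol 31.920 g; soluble starch 24.366 g; magnesium sulfate heptahydrate 7.874 g; riboflavin 10.108 mg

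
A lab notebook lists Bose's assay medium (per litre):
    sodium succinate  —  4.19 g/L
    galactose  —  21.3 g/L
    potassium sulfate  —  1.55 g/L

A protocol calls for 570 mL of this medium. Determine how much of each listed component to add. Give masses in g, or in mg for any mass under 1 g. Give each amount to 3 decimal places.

Target volume = 570 mL = 0.57 L.
sodium succinate: 4.19 g/L × 0.57 L = 2.388 g
galactose: 21.3 g/L × 0.57 L = 12.141 g
potassium sulfate: 1.55 g/L × 0.57 L = 0.8835 g = 883.500 mg

sodium succinate 2.388 g; galactose 12.141 g; potassium sulfate 883.500 mg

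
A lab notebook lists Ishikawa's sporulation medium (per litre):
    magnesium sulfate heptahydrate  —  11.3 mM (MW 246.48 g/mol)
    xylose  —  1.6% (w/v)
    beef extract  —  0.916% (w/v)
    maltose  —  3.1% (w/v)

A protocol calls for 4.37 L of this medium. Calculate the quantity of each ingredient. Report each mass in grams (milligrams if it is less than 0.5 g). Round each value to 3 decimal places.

magnesium sulfate heptahydrate 12.171 g; xylose 69.920 g; beef extract 40.029 g; maltose 135.470 g

Working volume: 4.37 L.
magnesium sulfate heptahydrate: 11.3 mmol/L × 246.48 g/mol × 4.37 L ÷ 1000 = 12.171 g
xylose: 1.6 g per 100 mL × 4370 mL ÷ 100 = 69.920 g
beef extract: 0.916% w/v = 9.16 g/L → 9.16 × 4.37 L = 40.029 g
maltose: 3.1% w/v = 31 g/L → 31 × 4.37 L = 135.470 g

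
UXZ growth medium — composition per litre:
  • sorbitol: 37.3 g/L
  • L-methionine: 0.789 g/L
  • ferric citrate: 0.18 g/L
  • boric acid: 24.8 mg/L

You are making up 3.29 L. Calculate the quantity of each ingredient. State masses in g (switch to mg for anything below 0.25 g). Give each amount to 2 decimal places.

Working volume: 3.29 L.
sorbitol: 37.3 g/L × 3.29 L = 122.72 g
L-methionine: 0.789 g/L × 3.29 L = 2.60 g
ferric citrate: 0.18 g/L × 3.29 L = 0.59 g
boric acid: 24.8 mg/L × 3.29 L = 81.59 mg

sorbitol 122.72 g; L-methionine 2.60 g; ferric citrate 0.59 g; boric acid 81.59 mg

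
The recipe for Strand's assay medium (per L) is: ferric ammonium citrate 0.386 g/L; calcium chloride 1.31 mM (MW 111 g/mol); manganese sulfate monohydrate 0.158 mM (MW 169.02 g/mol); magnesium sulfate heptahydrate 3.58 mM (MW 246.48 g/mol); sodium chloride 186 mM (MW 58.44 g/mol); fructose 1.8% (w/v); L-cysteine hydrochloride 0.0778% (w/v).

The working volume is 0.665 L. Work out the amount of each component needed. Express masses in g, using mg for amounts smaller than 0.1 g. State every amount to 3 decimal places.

Working volume: 0.665 L.
ferric ammonium citrate: 0.386 g/L × 0.665 L = 0.257 g
calcium chloride: 1.31 mmol/L × 111 mg/mmol × 0.665 L = 96.698 mg
manganese sulfate monohydrate: 0.158 mmol/L × 169.02 mg/mmol × 0.665 L = 17.759 mg
magnesium sulfate heptahydrate: 3.58 mmol/L × 246.48 g/mol × 0.665 L ÷ 1000 = 0.587 g
sodium chloride: 186 mmol/L × 58.44 g/mol × 0.665 L ÷ 1000 = 7.228 g
fructose: 1.8 g per 100 mL × 665 mL ÷ 100 = 11.970 g
L-cysteine hydrochloride: 0.0778 g per 100 mL × 665 mL ÷ 100 = 0.517 g

ferric ammonium citrate 0.257 g; calcium chloride 96.698 mg; manganese sulfate monohydrate 17.759 mg; magnesium sulfate heptahydrate 0.587 g; sodium chloride 7.228 g; fructose 11.970 g; L-cysteine hydrochloride 0.517 g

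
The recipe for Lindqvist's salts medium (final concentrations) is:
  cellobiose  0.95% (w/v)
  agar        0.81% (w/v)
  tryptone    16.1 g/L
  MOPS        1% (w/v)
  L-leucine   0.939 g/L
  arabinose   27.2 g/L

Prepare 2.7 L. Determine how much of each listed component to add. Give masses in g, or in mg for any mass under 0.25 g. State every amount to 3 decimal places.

Working volume: 2.7 L.
cellobiose: 0.95 g per 100 mL × 2700 mL ÷ 100 = 25.650 g
agar: 0.81 g per 100 mL × 2700 mL ÷ 100 = 21.870 g
tryptone: 16.1 g/L × 2.7 L = 43.470 g
MOPS: 1% w/v = 10 g/L → 10 × 2.7 L = 27.000 g
L-leucine: 0.939 g/L × 2.7 L = 2.535 g
arabinose: 27.2 g/L × 2.7 L = 73.440 g

cellobiose 25.650 g; agar 21.870 g; tryptone 43.470 g; MOPS 27.000 g; L-leucine 2.535 g; arabinose 73.440 g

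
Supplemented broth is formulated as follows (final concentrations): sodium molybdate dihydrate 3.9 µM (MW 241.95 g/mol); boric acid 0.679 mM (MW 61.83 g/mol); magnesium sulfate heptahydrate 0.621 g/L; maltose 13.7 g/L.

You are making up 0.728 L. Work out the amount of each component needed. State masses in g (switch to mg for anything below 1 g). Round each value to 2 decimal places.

Working volume: 0.728 L.
sodium molybdate dihydrate: 3.9 µmol/L × 241.95 g/mol × 0.728 L ÷ 1000 = 0.69 mg
boric acid: 0.679 mmol/L × 61.83 mg/mmol × 0.728 L = 30.56 mg
magnesium sulfate heptahydrate: 0.621 g/L × 0.728 L = 0.452088 g = 452.09 mg
maltose: 13.7 g/L × 0.728 L = 9.97 g

sodium molybdate dihydrate 0.69 mg; boric acid 30.56 mg; magnesium sulfate heptahydrate 452.09 mg; maltose 9.97 g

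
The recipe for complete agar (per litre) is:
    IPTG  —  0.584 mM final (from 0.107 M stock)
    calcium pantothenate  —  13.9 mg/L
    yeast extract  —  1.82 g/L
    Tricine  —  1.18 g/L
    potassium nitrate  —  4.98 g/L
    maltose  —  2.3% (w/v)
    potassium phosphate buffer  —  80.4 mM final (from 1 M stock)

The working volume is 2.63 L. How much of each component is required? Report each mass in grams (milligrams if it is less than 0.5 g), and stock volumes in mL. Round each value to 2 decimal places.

Scale factor relative to 1 L: 2.63.
IPTG: V = C2·V2/C1 = 0.584 mM × 2630 mL ÷ 107 mM = 14.35 mL
calcium pantothenate: 13.9 mg/L × 2.63 L = 36.56 mg
yeast extract: 1.82 g/L × 2.63 L = 4.79 g
Tricine: 1.18 g/L × 2.63 L = 3.10 g
potassium nitrate: 4.98 g/L × 2.63 L = 13.10 g
maltose: 2.3% w/v = 23 g/L → 23 × 2.63 L = 60.49 g
potassium phosphate buffer: dilute stock: 80.4 mM × 2630 mL ÷ 1000 mM = 211.45 mL

IPTG 14.35 mL; calcium pantothenate 36.56 mg; yeast extract 4.79 g; Tricine 3.10 g; potassium nitrate 13.10 g; maltose 60.49 g; potassium phosphate buffer 211.45 mL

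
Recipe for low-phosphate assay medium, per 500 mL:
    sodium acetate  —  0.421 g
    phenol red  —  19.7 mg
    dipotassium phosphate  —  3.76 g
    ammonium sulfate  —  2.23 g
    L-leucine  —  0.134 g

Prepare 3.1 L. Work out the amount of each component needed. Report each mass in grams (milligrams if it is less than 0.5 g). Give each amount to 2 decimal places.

Scale factor = 3100 mL / 500 mL = 6.2.
sodium acetate: 0.421 g × (3100 mL / 500 mL) = 2.61 g
phenol red: 19.7 mg × (3100 mL / 500 mL) = 122.14 mg
dipotassium phosphate: 3.76 g × (3100 mL / 500 mL) = 23.31 g
ammonium sulfate: 2.23 g × (3100 mL / 500 mL) = 13.83 g
L-leucine: 0.134 g × (3100 mL / 500 mL) = 0.83 g

sodium acetate 2.61 g; phenol red 122.14 mg; dipotassium phosphate 23.31 g; ammonium sulfate 13.83 g; L-leucine 0.83 g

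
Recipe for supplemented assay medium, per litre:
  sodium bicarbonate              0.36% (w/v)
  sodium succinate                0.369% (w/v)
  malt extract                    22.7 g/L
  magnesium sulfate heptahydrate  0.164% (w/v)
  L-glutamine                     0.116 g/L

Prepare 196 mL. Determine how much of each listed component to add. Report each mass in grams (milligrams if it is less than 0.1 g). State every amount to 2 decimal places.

sodium bicarbonate 0.71 g; sodium succinate 0.72 g; malt extract 4.45 g; magnesium sulfate heptahydrate 0.32 g; L-glutamine 22.74 mg

Working volume: 196 mL = 0.196 L.
sodium bicarbonate: 0.36% w/v = 3.6 g/L → 3.6 × 0.196 L = 0.71 g
sodium succinate: 0.369% w/v = 3.69 g/L → 3.69 × 0.196 L = 0.72 g
malt extract: 22.7 g/L × 0.196 L = 4.45 g
magnesium sulfate heptahydrate: 0.164 g per 100 mL × 196 mL ÷ 100 = 0.32 g
L-glutamine: 0.116 g/L × 0.196 L = 0.022736 g = 22.74 mg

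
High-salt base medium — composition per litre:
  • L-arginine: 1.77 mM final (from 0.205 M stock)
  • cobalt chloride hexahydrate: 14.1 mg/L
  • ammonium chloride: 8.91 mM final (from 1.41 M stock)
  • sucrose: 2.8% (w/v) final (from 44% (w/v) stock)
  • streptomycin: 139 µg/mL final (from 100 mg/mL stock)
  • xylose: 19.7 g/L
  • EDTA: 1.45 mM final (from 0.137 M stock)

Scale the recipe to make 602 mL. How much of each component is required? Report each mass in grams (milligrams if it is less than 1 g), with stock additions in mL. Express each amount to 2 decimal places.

Scale factor relative to 1 L: 0.602.
L-arginine: V = C2·V2/C1 = 1.77 mM × 602 mL ÷ 205 mM = 5.20 mL
cobalt chloride hexahydrate: 14.1 mg/L × 0.602 L = 8.49 mg
ammonium chloride: dilute stock: 8.91 mM × 602 mL ÷ 1410 mM = 3.80 mL
sucrose: dilute stock: 2.8% ÷ 44% × 602 mL = 38.31 mL
streptomycin: dilute stock: 139 µg/mL × 602 mL ÷ 100000 µg/mL = 0.84 mL
xylose: 19.7 g/L × 0.602 L = 11.86 g
EDTA: C1V1 = C2V2 → 1.45 mM × 602 mL ÷ 137 mM = 6.37 mL

L-arginine 5.20 mL; cobalt chloride hexahydrate 8.49 mg; ammonium chloride 3.80 mL; sucrose 38.31 mL; streptomycin 0.84 mL; xylose 11.86 g; EDTA 6.37 mL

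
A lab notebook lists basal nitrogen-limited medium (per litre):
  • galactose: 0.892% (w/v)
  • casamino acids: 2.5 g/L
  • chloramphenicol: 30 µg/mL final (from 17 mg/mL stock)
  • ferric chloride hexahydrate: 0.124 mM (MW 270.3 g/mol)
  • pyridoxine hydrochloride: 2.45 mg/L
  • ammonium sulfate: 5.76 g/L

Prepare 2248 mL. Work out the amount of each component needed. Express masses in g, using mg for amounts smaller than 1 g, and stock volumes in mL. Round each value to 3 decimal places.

Target volume = 2248 mL = 2.248 L.
galactose: 0.892% w/v = 8.92 g/L → 8.92 × 2.248 L = 20.052 g
casamino acids: 2.5 g/L × 2.248 L = 5.620 g
chloramphenicol: dilute stock: 30 µg/mL × 2248 mL ÷ 17000 µg/mL = 3.967 mL
ferric chloride hexahydrate: 0.124 mmol/L × 270.3 mg/mmol × 2.248 L = 75.347 mg
pyridoxine hydrochloride: 2.45 mg/L × 2.248 L = 5.508 mg
ammonium sulfate: 5.76 g/L × 2.248 L = 12.948 g

galactose 20.052 g; casamino acids 5.620 g; chloramphenicol 3.967 mL; ferric chloride hexahydrate 75.347 mg; pyridoxine hydrochloride 5.508 mg; ammonium sulfate 12.948 g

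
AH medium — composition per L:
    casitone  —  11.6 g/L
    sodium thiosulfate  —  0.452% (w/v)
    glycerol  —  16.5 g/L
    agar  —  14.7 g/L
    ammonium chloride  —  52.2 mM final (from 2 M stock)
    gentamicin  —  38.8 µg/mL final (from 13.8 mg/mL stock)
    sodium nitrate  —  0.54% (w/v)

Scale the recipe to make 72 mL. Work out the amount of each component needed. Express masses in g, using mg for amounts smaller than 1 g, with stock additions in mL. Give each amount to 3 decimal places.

Working volume: 72 mL = 0.072 L.
casitone: 11.6 g/L × 0.072 L = 0.8352 g = 835.200 mg
sodium thiosulfate: 0.452% w/v = 4.52 g/L → 4.52 × 0.072 L = 0.32544 g = 325.440 mg
glycerol: 16.5 g/L × 0.072 L = 1.188 g
agar: 14.7 g/L × 0.072 L = 1.058 g
ammonium chloride: dilute stock: 52.2 mM × 72 mL ÷ 2000 mM = 1.879 mL
gentamicin: dilute stock: 38.8 µg/mL × 72 mL ÷ 13800 µg/mL = 0.202 mL
sodium nitrate: 0.54% w/v = 5.4 g/L → 5.4 × 0.072 L = 0.3888 g = 388.800 mg

casitone 835.200 mg; sodium thiosulfate 325.440 mg; glycerol 1.188 g; agar 1.058 g; ammonium chloride 1.879 mL; gentamicin 0.202 mL; sodium nitrate 388.800 mg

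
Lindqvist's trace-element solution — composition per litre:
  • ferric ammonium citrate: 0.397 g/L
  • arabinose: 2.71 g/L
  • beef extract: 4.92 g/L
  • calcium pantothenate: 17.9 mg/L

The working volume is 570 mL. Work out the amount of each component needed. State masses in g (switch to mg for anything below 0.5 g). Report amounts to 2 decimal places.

ferric ammonium citrate 226.29 mg; arabinose 1.54 g; beef extract 2.80 g; calcium pantothenate 10.20 mg

Working volume: 570 mL = 0.57 L.
ferric ammonium citrate: 0.397 g/L × 0.57 L = 0.22629 g = 226.29 mg
arabinose: 2.71 g/L × 0.57 L = 1.54 g
beef extract: 4.92 g/L × 0.57 L = 2.80 g
calcium pantothenate: 17.9 mg/L × 0.57 L = 10.20 mg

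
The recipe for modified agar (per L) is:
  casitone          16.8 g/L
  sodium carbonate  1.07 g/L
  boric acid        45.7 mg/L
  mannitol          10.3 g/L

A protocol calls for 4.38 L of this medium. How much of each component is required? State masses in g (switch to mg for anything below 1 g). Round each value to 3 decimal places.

casitone 73.584 g; sodium carbonate 4.687 g; boric acid 200.166 mg; mannitol 45.114 g

Scale factor relative to 1 L: 4.38.
casitone: 16.8 g/L × 4.38 L = 73.584 g
sodium carbonate: 1.07 g/L × 4.38 L = 4.687 g
boric acid: 45.7 mg/L × 4.38 L = 200.166 mg
mannitol: 10.3 g/L × 4.38 L = 45.114 g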